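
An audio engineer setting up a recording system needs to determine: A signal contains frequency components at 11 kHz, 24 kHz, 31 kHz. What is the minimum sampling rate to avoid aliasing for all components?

The highest frequency component is f_max = 31 kHz.
Nyquist rate = 2 * f_max = 2 * 31 kHz = 62 kHz.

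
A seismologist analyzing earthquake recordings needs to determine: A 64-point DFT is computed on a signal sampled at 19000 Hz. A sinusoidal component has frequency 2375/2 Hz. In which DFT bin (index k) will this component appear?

DFT frequency resolution = f_s/N = 19000/64 = 2375/8 Hz
Bin index k = f_signal / resolution = 2375/2 / 2375/8 = 4
The signal frequency 2375/2 Hz falls in DFT bin k = 4.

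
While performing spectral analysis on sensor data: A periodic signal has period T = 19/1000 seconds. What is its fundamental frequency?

The fundamental frequency is the reciprocal of the period.
f = 1/T = 1/(19/1000) = 1000/19 Hz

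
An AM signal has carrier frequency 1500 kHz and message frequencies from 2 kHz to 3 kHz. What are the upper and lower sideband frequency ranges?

Upper sideband (USB) = fc + [fm_low, fm_high] = 1500 + [2, 3] = [1502, 1503] kHz
Lower sideband (LSB) = fc - [fm_high, fm_low] = 1500 - [3, 2] = [1497, 1498] kHz
Total occupied spectrum: 1497 kHz to 1503 kHz (plus carrier at 1500 kHz)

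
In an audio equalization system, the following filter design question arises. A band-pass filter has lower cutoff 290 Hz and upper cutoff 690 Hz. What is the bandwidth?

Bandwidth = f_high - f_low
= 690 Hz - 290 Hz = 400 Hz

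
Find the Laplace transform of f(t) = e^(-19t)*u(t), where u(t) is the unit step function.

Standard Laplace transform pair:
e^(-at)*u(t) <-> 1/(s+a)
With a = 19: L{e^(-19t)*u(t)} = 1/(s+19), ROC: Re(s) > -19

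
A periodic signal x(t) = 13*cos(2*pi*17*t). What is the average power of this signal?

Average power of A*cos(wt) is A^2/2.
P = 13^2 / 2 = 169/2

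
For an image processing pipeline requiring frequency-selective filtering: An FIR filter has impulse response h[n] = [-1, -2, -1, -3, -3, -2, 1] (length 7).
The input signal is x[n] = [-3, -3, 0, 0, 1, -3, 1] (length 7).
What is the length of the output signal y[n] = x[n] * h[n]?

For linear convolution, the output length is:
len(y) = len(x) + len(h) - 1 = 7 + 7 - 1 = 13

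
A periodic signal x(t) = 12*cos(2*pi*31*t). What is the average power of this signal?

Average power of A*cos(wt) is A^2/2.
P = 12^2 / 2 = 144/2 = 72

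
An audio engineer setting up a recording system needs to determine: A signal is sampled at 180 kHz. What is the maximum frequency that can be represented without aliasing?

The maximum frequency that can be represented without aliasing
is the Nyquist frequency: f_max = f_s / 2 = 180 kHz / 2 = 90 kHz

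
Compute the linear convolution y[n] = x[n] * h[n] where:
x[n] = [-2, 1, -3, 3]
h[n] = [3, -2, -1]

y[n] = sum_k x[k]*h[n-k]. Output length = len(x) + len(h) - 1 = 4 + 3 - 1 = 6.
y[0] = -2*3 = -6
y[1] = 1*3 + -2*-2 = 7
y[2] = -3*3 + 1*-2 + -2*-1 = -9
y[3] = 3*3 + -3*-2 + 1*-1 = 14
y[4] = 3*-2 + -3*-1 = -3
y[5] = 3*-1 = -3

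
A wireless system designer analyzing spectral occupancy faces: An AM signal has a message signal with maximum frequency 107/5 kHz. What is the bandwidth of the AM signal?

In AM (double-sideband), the bandwidth is twice the message frequency.
BW = 2 * f_m = 2 * 107/5 kHz = 214/5 kHz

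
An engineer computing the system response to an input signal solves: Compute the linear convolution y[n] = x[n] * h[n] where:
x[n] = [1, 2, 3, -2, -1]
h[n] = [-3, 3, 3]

y[n] = sum_k x[k]*h[n-k]. Output length = len(x) + len(h) - 1 = 5 + 3 - 1 = 7.
y[0] = 1*-3 = -3
y[1] = 2*-3 + 1*3 = -3
y[2] = 3*-3 + 2*3 + 1*3 = 0
y[3] = -2*-3 + 3*3 + 2*3 = 21
y[4] = -1*-3 + -2*3 + 3*3 = 6
y[5] = -1*3 + -2*3 = -9
y[6] = -1*3 = -3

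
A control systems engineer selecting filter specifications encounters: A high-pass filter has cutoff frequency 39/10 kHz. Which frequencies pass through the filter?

A high-pass filter passes all frequencies above the cutoff frequency 39/10 kHz and attenuates lower frequencies.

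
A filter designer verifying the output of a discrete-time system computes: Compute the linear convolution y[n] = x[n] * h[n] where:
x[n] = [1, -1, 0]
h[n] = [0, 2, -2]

y[n] = sum_k x[k]*h[n-k]. Output length = len(x) + len(h) - 1 = 3 + 3 - 1 = 5.
y[0] = 1*0 = 0
y[1] = -1*0 + 1*2 = 2
y[2] = 0*0 + -1*2 + 1*-2 = -4
y[3] = 0*2 + -1*-2 = 2
y[4] = 0*-2 = 0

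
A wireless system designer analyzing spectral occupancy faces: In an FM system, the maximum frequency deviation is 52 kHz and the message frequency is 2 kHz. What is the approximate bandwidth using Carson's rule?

Carson's rule: BW = 2*(delta_f + f_m)
= 2*(52 + 2) kHz = 108 kHz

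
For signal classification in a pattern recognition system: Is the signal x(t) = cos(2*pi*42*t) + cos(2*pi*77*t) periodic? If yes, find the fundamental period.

f1 = 42 Hz, f2 = 77 Hz
Period T1 = 1/42, T2 = 1/77
Ratio T1/T2 = 77/42, which is rational.
The signal is periodic with fundamental period T = 1/GCD(42,77) = 1/7 s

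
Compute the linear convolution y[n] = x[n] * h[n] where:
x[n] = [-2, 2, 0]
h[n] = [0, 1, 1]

y[n] = sum_k x[k]*h[n-k]. Output length = len(x) + len(h) - 1 = 3 + 3 - 1 = 5.
y[0] = -2*0 = 0
y[1] = 2*0 + -2*1 = -2
y[2] = 0*0 + 2*1 + -2*1 = 0
y[3] = 0*1 + 2*1 = 2
y[4] = 0*1 = 0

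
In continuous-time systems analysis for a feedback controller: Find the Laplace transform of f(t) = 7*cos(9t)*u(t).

Standard pair: cos(wt)*u(t) <-> s/(s^2+w^2)
With w = 9: L{7*cos(9t)*u(t)} = 7s/(s^2+81)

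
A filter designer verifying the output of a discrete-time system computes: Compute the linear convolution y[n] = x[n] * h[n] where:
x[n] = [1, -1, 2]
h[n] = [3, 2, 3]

y[n] = sum_k x[k]*h[n-k]. Output length = len(x) + len(h) - 1 = 3 + 3 - 1 = 5.
y[0] = 1*3 = 3
y[1] = -1*3 + 1*2 = -1
y[2] = 2*3 + -1*2 + 1*3 = 7
y[3] = 2*2 + -1*3 = 1
y[4] = 2*3 = 6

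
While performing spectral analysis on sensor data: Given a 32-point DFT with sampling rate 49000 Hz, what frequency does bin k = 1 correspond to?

The frequency of DFT bin k is: f_k = k * f_s / N
f_1 = 1 * 49000 / 32 = 6125/4 Hz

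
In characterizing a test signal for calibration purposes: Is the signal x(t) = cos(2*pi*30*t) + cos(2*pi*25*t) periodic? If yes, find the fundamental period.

f1 = 30 Hz, f2 = 25 Hz
Period T1 = 1/30, T2 = 1/25
Ratio T1/T2 = 25/30, which is rational.
The signal is periodic with fundamental period T = 1/GCD(30,25) = 1/5 s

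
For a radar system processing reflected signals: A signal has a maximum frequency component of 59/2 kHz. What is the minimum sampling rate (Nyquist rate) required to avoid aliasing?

By the Nyquist-Shannon sampling theorem,
the minimum sampling rate (Nyquist rate) must be at least 2 * f_max.
Nyquist rate = 2 * 59/2 kHz = 59 kHz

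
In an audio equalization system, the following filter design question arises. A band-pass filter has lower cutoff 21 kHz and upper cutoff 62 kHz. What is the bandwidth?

Bandwidth = f_high - f_low
= 62 kHz - 21 kHz = 41 kHz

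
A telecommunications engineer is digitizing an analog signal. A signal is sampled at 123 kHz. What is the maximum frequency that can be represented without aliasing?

The maximum frequency that can be represented without aliasing
is the Nyquist frequency: f_max = f_s / 2 = 123 kHz / 2 = 123/2 kHz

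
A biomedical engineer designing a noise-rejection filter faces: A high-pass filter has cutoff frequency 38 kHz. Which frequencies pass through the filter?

A high-pass filter passes all frequencies above the cutoff frequency 38 kHz and attenuates lower frequencies.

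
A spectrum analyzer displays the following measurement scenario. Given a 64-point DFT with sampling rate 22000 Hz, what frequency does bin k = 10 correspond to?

The frequency of DFT bin k is: f_k = k * f_s / N
f_10 = 10 * 22000 / 64 = 6875/2 Hz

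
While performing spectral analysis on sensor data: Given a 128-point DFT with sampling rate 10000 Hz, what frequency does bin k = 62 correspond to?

The frequency of DFT bin k is: f_k = k * f_s / N
f_62 = 62 * 10000 / 128 = 19375/4 Hz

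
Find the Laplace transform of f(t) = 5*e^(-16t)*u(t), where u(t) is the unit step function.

Standard Laplace transform pair:
e^(-at)*u(t) <-> 1/(s+a)
With a = 16: L{5*e^(-16t)*u(t)} = 5/(s+16), ROC: Re(s) > -16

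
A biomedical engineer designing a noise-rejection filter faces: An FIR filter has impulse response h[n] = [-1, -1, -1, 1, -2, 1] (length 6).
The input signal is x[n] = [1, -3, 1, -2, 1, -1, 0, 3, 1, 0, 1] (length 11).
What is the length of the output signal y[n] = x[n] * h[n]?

For linear convolution, the output length is:
len(y) = len(x) + len(h) - 1 = 11 + 6 - 1 = 16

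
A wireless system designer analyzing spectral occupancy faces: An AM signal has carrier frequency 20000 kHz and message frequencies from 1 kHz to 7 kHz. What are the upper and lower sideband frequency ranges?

Upper sideband (USB) = fc + [fm_low, fm_high] = 20000 + [1, 7] = [20001, 20007] kHz
Lower sideband (LSB) = fc - [fm_high, fm_low] = 20000 - [7, 1] = [19993, 19999] kHz
Total occupied spectrum: 19993 kHz to 20007 kHz (plus carrier at 20000 kHz)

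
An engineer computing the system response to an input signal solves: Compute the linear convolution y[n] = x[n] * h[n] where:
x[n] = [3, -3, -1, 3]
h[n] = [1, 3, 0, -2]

y[n] = sum_k x[k]*h[n-k]. Output length = len(x) + len(h) - 1 = 4 + 4 - 1 = 7.
y[0] = 3*1 = 3
y[1] = -3*1 + 3*3 = 6
y[2] = -1*1 + -3*3 + 3*0 = -10
y[3] = 3*1 + -1*3 + -3*0 + 3*-2 = -6
y[4] = 3*3 + -1*0 + -3*-2 = 15
y[5] = 3*0 + -1*-2 = 2
y[6] = 3*-2 = -6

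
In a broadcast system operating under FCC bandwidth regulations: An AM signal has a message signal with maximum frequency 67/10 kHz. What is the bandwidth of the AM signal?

In AM (double-sideband), the bandwidth is twice the message frequency.
BW = 2 * f_m = 2 * 67/10 kHz = 67/5 kHz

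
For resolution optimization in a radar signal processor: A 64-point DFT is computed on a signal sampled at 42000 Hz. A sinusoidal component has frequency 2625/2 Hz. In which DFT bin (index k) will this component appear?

DFT frequency resolution = f_s/N = 42000/64 = 2625/4 Hz
Bin index k = f_signal / resolution = 2625/2 / 2625/4 = 2
The signal frequency 2625/2 Hz falls in DFT bin k = 2.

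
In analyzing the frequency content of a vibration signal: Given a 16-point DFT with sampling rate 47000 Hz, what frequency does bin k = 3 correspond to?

The frequency of DFT bin k is: f_k = k * f_s / N
f_3 = 3 * 47000 / 16 = 17625/2 Hz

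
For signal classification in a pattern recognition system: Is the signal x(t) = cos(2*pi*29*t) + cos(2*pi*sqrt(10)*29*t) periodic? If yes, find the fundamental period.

f1 = 29 Hz, f2 = 29*sqrt(10) Hz
Ratio f2/f1 = sqrt(10), which is irrational.
Since the frequency ratio is irrational, no common period exists.
The signal is not periodic.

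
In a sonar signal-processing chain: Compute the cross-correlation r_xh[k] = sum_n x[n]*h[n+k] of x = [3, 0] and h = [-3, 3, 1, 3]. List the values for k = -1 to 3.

Both sequences indexed from 0 and zero outside their support.
Lags with overlap: k = -1 to 3.
  r_xh[-1] = x[1]*h[0] = 0
  r_xh[0] = x[0]*h[0] + x[1]*h[1] = -9
  r_xh[1] = x[0]*h[1] + x[1]*h[2] = 9
  r_xh[2] = x[0]*h[2] + x[1]*h[3] = 3
  r_xh[3] = x[0]*h[3] = 9
r_xh = [0, -9, 9, 3, 9] (for k = -1, ..., 3)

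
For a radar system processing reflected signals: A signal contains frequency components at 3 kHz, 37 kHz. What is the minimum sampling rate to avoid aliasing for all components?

The highest frequency component is f_max = 37 kHz.
Nyquist rate = 2 * f_max = 2 * 37 kHz = 74 kHz.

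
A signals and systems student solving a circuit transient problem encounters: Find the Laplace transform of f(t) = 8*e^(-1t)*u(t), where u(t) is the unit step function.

Standard Laplace transform pair:
e^(-at)*u(t) <-> 1/(s+a)
With a = 1: L{8*e^(-1t)*u(t)} = 8/(s+1), ROC: Re(s) > -1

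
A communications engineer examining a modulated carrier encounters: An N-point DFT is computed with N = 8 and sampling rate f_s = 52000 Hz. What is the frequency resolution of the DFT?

DFT frequency resolution = f_s / N
= 52000 / 8 = 6500 Hz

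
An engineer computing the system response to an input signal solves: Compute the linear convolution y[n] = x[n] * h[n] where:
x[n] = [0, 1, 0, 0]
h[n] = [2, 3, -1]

y[n] = sum_k x[k]*h[n-k]. Output length = len(x) + len(h) - 1 = 4 + 3 - 1 = 6.
y[0] = 0*2 = 0
y[1] = 1*2 + 0*3 = 2
y[2] = 0*2 + 1*3 + 0*-1 = 3
y[3] = 0*2 + 0*3 + 1*-1 = -1
y[4] = 0*3 + 0*-1 = 0
y[5] = 0*-1 = 0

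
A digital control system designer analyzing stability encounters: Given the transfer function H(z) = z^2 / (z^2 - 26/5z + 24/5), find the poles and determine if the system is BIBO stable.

Poles are roots of the denominator: z^2 - 26/5z + 24/5 = 0.
Quadratic formula: z = [-(-26/5) +/- sqrt((-26/5)^2 - 4*(24/5))] / 2
Discriminant = 676/25 - 96/5 = 196/25; sqrt = 14/5.
z = (26/5 +/- 14/5) / 2 => z = 4 or z = 6/5.
|p1| = 4, |p2| = 6/5.
For BIBO stability, all poles must lie inside the unit circle (|p| < 1).
System is UNSTABLE since at least one |p| >= 1.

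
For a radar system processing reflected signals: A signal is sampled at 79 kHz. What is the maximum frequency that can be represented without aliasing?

The maximum frequency that can be represented without aliasing
is the Nyquist frequency: f_max = f_s / 2 = 79 kHz / 2 = 79/2 kHz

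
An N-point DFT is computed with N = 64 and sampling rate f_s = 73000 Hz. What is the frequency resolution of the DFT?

DFT frequency resolution = f_s / N
= 73000 / 64 = 9125/8 Hz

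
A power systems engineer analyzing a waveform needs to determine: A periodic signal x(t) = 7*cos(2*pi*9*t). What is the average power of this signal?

Average power of A*cos(wt) is A^2/2.
P = 7^2 / 2 = 49/2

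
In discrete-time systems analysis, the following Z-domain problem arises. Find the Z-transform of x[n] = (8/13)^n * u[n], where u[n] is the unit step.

The Z-transform of a^n * u[n] is z/(z-a) for |z| > |a|.
Here a = 8/13, so X(z) = z/(z - (8/13)) = 13z/(13z - 8)
ROC: |z| > 8/13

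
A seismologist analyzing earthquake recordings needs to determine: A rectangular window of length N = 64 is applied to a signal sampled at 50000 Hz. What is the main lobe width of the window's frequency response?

For a rectangular window of length N,
the main lobe width in frequency is 2*f_s/N.
= 2*50000/64 = 3125/2 Hz
This determines the minimum frequency separation for resolving two sinusoids.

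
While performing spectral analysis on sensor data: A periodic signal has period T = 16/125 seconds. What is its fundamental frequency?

The fundamental frequency is the reciprocal of the period.
f = 1/T = 1/(16/125) = 125/16 Hz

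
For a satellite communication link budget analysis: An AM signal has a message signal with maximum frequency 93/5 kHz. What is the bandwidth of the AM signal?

In AM (double-sideband), the bandwidth is twice the message frequency.
BW = 2 * f_m = 2 * 93/5 kHz = 186/5 kHz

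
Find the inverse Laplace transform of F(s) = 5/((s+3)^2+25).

Standard pair: w/((s+a)^2+w^2) <-> e^(-at)*sin(wt)*u(t)
With a=3, w=5: f(t) = e^(-3t)*sin(5t)*u(t)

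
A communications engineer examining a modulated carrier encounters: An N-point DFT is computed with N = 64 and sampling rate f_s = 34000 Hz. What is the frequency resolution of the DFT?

DFT frequency resolution = f_s / N
= 34000 / 64 = 2125/4 Hz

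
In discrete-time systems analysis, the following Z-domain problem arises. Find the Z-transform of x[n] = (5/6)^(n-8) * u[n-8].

Time-shifting property: if X(z) = Z{x[n]}, then Z{x[n-d]} = z^(-d) * X(z)
X(z) = z/(z - 5/6) for x[n] = (5/6)^n * u[n]
Z{x[n-8]} = z^(-8) * z/(z - 5/6) = z^(-7)/(z - 5/6)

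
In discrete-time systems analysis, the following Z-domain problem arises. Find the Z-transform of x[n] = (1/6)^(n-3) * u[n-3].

Time-shifting property: if X(z) = Z{x[n]}, then Z{x[n-d]} = z^(-d) * X(z)
X(z) = z/(z - 1/6) for x[n] = (1/6)^n * u[n]
Z{x[n-3]} = z^(-3) * z/(z - 1/6) = z^(-2)/(z - 1/6)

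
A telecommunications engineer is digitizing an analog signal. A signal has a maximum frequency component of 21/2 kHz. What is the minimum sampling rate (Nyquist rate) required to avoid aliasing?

By the Nyquist-Shannon sampling theorem,
the minimum sampling rate (Nyquist rate) must be at least 2 * f_max.
Nyquist rate = 2 * 21/2 kHz = 21 kHz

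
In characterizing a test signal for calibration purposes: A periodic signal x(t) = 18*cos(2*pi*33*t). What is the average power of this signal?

Average power of A*cos(wt) is A^2/2.
P = 18^2 / 2 = 324/2 = 162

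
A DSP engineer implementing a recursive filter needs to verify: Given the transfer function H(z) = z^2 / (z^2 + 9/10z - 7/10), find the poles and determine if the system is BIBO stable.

Poles are roots of the denominator: z^2 + 9/10z - 7/10 = 0.
Quadratic formula: z = [-(9/10) +/- sqrt((9/10)^2 - 4*(-7/10))] / 2
Discriminant = 81/100 + 14/5 = 361/100; sqrt = 19/10.
z = (-9/10 +/- 19/10) / 2 => z = 1/2 or z = -7/5.
|p1| = 7/5, |p2| = 1/2.
For BIBO stability, all poles must lie inside the unit circle (|p| < 1).
System is UNSTABLE since at least one |p| >= 1.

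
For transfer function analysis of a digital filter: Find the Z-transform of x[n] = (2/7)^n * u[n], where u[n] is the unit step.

The Z-transform of a^n * u[n] is z/(z-a) for |z| > |a|.
Here a = 2/7, so X(z) = z/(z - (2/7)) = 7z/(7z - 2)
ROC: |z| > 2/7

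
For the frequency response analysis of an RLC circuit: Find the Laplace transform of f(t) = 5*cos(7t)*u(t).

Standard pair: cos(wt)*u(t) <-> s/(s^2+w^2)
With w = 7: L{5*cos(7t)*u(t)} = 5s/(s^2+49)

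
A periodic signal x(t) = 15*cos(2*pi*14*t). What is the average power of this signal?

Average power of A*cos(wt) is A^2/2.
P = 15^2 / 2 = 225/2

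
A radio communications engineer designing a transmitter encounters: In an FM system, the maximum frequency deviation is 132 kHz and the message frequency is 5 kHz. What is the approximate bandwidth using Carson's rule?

Carson's rule: BW = 2*(delta_f + f_m)
= 2*(132 + 5) kHz = 274 kHz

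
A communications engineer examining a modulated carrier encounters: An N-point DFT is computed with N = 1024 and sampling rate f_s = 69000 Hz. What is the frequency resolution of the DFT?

DFT frequency resolution = f_s / N
= 69000 / 1024 = 8625/128 Hz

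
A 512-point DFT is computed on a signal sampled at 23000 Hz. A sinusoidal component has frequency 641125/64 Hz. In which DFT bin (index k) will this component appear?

DFT frequency resolution = f_s/N = 23000/512 = 2875/64 Hz
Bin index k = f_signal / resolution = 641125/64 / 2875/64 = 223
The signal frequency 641125/64 Hz falls in DFT bin k = 223.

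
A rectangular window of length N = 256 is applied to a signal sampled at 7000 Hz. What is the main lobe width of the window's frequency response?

For a rectangular window of length N,
the main lobe width in frequency is 2*f_s/N.
= 2*7000/256 = 875/16 Hz
This determines the minimum frequency separation for resolving two sinusoids.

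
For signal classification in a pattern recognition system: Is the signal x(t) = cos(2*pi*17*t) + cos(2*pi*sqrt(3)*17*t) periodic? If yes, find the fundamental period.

f1 = 17 Hz, f2 = 17*sqrt(3) Hz
Ratio f2/f1 = sqrt(3), which is irrational.
Since the frequency ratio is irrational, no common period exists.
The signal is not periodic.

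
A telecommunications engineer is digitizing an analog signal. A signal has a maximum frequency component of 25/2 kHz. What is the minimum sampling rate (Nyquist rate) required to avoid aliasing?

By the Nyquist-Shannon sampling theorem,
the minimum sampling rate (Nyquist rate) must be at least 2 * f_max.
Nyquist rate = 2 * 25/2 kHz = 25 kHz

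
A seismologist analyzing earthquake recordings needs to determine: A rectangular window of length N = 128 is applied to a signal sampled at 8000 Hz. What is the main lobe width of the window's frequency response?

For a rectangular window of length N,
the main lobe width in frequency is 2*f_s/N.
= 2*8000/128 = 125 Hz
This determines the minimum frequency separation for resolving two sinusoids.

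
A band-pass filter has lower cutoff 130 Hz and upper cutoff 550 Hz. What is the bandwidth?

Bandwidth = f_high - f_low
= 550 Hz - 130 Hz = 420 Hz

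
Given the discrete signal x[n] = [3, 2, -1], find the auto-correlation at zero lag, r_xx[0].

The auto-correlation at zero lag r_xx[0] equals the signal energy.
r_xx[0] = sum of x[n]^2 = 3^2 + 2^2 + (-1)^2
= 9 + 4 + 1 = 14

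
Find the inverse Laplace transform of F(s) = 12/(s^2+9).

Standard pair: w/(s^2+w^2) <-> sin(wt)*u(t)
Recognize w^2 = 9, so w = 3; numerator 12 = 4*3.
f(t) = 4*sin(3t)*u(t)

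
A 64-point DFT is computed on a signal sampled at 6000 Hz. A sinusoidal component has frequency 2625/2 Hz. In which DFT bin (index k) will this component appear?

DFT frequency resolution = f_s/N = 6000/64 = 375/4 Hz
Bin index k = f_signal / resolution = 2625/2 / 375/4 = 14
The signal frequency 2625/2 Hz falls in DFT bin k = 14.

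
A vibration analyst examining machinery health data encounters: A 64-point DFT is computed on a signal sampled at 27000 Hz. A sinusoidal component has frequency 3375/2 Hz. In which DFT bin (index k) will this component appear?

DFT frequency resolution = f_s/N = 27000/64 = 3375/8 Hz
Bin index k = f_signal / resolution = 3375/2 / 3375/8 = 4
The signal frequency 3375/2 Hz falls in DFT bin k = 4.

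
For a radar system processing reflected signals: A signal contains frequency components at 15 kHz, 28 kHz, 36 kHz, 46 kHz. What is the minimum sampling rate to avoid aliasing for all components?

The highest frequency component is f_max = 46 kHz.
Nyquist rate = 2 * f_max = 2 * 46 kHz = 92 kHz.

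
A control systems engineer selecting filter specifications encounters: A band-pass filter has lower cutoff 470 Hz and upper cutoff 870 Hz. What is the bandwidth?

Bandwidth = f_high - f_low
= 870 Hz - 470 Hz = 400 Hz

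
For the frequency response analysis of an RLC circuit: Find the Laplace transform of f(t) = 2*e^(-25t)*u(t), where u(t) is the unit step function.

Standard Laplace transform pair:
e^(-at)*u(t) <-> 1/(s+a)
With a = 25: L{2*e^(-25t)*u(t)} = 2/(s+25), ROC: Re(s) > -25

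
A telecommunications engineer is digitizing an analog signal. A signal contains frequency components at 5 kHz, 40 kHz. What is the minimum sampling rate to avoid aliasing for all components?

The highest frequency component is f_max = 40 kHz.
Nyquist rate = 2 * f_max = 2 * 40 kHz = 80 kHz.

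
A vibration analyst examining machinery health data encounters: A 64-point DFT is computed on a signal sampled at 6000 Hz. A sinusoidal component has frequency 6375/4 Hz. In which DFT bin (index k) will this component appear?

DFT frequency resolution = f_s/N = 6000/64 = 375/4 Hz
Bin index k = f_signal / resolution = 6375/4 / 375/4 = 17
The signal frequency 6375/4 Hz falls in DFT bin k = 17.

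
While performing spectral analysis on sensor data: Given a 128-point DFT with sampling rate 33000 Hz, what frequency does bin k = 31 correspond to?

The frequency of DFT bin k is: f_k = k * f_s / N
f_31 = 31 * 33000 / 128 = 127875/16 Hz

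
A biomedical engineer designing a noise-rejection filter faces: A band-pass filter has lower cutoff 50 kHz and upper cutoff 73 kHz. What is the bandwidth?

Bandwidth = f_high - f_low
= 73 kHz - 50 kHz = 23 kHz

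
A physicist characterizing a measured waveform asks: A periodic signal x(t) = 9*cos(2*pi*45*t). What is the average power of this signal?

Average power of A*cos(wt) is A^2/2.
P = 9^2 / 2 = 81/2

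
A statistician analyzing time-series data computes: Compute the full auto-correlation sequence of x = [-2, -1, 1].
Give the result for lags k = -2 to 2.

r_xx[k] = sum_m x[m]*x[m+k], indexed from 0, for k = -2 to 2:
  r_xx[-2] = x[2]*x[0] = -2
  r_xx[-1] = x[1]*x[0] + x[2]*x[1] = 1
  r_xx[0] = x[0]*x[0] + x[1]*x[1] + x[2]*x[2] = 6
  r_xx[1] = x[0]*x[1] + x[1]*x[2] = 1
  r_xx[2] = x[0]*x[2] = -2
r_xx = [-2, 1, 6, 1, -2]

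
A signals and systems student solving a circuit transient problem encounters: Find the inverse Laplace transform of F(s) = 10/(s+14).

Standard pair: k/(s+a) <-> k*e^(-at)*u(t)
With k=10, a=14: f(t) = 10*e^(-14t)*u(t)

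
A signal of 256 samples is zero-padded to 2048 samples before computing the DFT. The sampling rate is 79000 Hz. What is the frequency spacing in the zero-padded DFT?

Original DFT: N = 256, resolution = f_s/N = 79000/256 = 9875/32 Hz
Zero-padded DFT: N = 2048, resolution = f_s/N = 79000/2048 = 9875/256 Hz
Zero-padding interpolates the spectrum (finer frequency grid)
but does NOT improve the true spectral resolution (ability to resolve close frequencies).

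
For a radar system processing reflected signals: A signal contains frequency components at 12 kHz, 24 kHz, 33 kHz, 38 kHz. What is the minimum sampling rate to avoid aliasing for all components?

The highest frequency component is f_max = 38 kHz.
Nyquist rate = 2 * f_max = 2 * 38 kHz = 76 kHz.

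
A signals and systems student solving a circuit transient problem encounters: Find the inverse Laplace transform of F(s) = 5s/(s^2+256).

Standard pair: s/(s^2+w^2) <-> cos(wt)*u(t)
With k=5, w=16: f(t) = 5*cos(16t)*u(t)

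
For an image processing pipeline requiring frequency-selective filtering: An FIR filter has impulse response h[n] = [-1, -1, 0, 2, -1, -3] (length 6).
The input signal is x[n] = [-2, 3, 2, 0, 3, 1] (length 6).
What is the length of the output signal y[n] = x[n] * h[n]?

For linear convolution, the output length is:
len(y) = len(x) + len(h) - 1 = 6 + 6 - 1 = 11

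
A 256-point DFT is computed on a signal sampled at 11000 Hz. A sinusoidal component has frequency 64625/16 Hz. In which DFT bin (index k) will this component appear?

DFT frequency resolution = f_s/N = 11000/256 = 1375/32 Hz
Bin index k = f_signal / resolution = 64625/16 / 1375/32 = 94
The signal frequency 64625/16 Hz falls in DFT bin k = 94.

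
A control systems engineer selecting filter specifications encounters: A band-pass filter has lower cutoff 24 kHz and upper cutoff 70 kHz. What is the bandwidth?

Bandwidth = f_high - f_low
= 70 kHz - 24 kHz = 46 kHz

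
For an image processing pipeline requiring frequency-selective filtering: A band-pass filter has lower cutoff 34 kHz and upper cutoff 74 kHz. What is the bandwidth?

Bandwidth = f_high - f_low
= 74 kHz - 34 kHz = 40 kHz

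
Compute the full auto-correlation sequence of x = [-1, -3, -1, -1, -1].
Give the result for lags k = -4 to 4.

r_xx[k] = sum_m x[m]*x[m+k], indexed from 0, for k = -4 to 4:
  r_xx[-4] = x[4]*x[0] = 1
  r_xx[-3] = x[3]*x[0] + x[4]*x[1] = 4
  r_xx[-2] = x[2]*x[0] + x[3]*x[1] + x[4]*x[2] = 5
  r_xx[-1] = x[1]*x[0] + x[2]*x[1] + x[3]*x[2] + x[4]*x[3] = 8
  r_xx[0] = x[0]*x[0] + x[1]*x[1] + x[2]*x[2] + x[3]*x[3] + x[4]*x[4] = 13
  r_xx[1] = x[0]*x[1] + x[1]*x[2] + x[2]*x[3] + x[3]*x[4] = 8
  r_xx[2] = x[0]*x[2] + x[1]*x[3] + x[2]*x[4] = 5
  r_xx[3] = x[0]*x[3] + x[1]*x[4] = 4
  r_xx[4] = x[0]*x[4] = 1
r_xx = [1, 4, 5, 8, 13, 8, 5, 4, 1]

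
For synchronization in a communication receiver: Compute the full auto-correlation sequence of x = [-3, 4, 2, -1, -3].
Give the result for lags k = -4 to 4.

r_xx[k] = sum_m x[m]*x[m+k], indexed from 0, for k = -4 to 4:
  r_xx[-4] = x[4]*x[0] = 9
  r_xx[-3] = x[3]*x[0] + x[4]*x[1] = -9
  r_xx[-2] = x[2]*x[0] + x[3]*x[1] + x[4]*x[2] = -16
  r_xx[-1] = x[1]*x[0] + x[2]*x[1] + x[3]*x[2] + x[4]*x[3] = -3
  r_xx[0] = x[0]*x[0] + x[1]*x[1] + x[2]*x[2] + x[3]*x[3] + x[4]*x[4] = 39
  r_xx[1] = x[0]*x[1] + x[1]*x[2] + x[2]*x[3] + x[3]*x[4] = -3
  r_xx[2] = x[0]*x[2] + x[1]*x[3] + x[2]*x[4] = -16
  r_xx[3] = x[0]*x[3] + x[1]*x[4] = -9
  r_xx[4] = x[0]*x[4] = 9
r_xx = [9, -9, -16, -3, 39, -3, -16, -9, 9]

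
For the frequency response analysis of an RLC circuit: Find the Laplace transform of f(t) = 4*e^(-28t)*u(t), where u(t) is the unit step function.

Standard Laplace transform pair:
e^(-at)*u(t) <-> 1/(s+a)
With a = 28: L{4*e^(-28t)*u(t)} = 4/(s+28), ROC: Re(s) > -28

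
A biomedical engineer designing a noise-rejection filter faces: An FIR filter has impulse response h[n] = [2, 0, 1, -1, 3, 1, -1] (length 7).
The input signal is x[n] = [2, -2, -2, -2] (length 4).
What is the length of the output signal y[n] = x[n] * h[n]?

For linear convolution, the output length is:
len(y) = len(x) + len(h) - 1 = 4 + 7 - 1 = 10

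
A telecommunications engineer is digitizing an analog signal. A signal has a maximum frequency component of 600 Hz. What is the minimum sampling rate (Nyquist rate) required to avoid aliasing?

By the Nyquist-Shannon sampling theorem,
the minimum sampling rate (Nyquist rate) must be at least 2 * f_max.
Nyquist rate = 2 * 600 Hz = 1200 Hz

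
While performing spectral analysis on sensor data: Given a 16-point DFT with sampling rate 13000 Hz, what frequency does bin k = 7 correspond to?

The frequency of DFT bin k is: f_k = k * f_s / N
f_7 = 7 * 13000 / 16 = 11375/2 Hz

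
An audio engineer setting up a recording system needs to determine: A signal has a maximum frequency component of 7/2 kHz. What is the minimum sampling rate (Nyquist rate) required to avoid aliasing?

By the Nyquist-Shannon sampling theorem,
the minimum sampling rate (Nyquist rate) must be at least 2 * f_max.
Nyquist rate = 2 * 7/2 kHz = 7 kHz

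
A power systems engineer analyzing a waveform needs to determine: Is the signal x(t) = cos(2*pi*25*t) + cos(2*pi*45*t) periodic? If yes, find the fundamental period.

f1 = 25 Hz, f2 = 45 Hz
Period T1 = 1/25, T2 = 1/45
Ratio T1/T2 = 45/25, which is rational.
The signal is periodic with fundamental period T = 1/GCD(25,45) = 1/5 s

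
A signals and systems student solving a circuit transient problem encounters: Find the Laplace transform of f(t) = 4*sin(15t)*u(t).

Standard pair: sin(wt)*u(t) <-> w/(s^2+w^2)
With w = 15: L{4*sin(15t)*u(t)} = 60/(s^2+225)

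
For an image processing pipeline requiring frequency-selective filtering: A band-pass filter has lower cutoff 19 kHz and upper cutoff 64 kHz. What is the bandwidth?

Bandwidth = f_high - f_low
= 64 kHz - 19 kHz = 45 kHz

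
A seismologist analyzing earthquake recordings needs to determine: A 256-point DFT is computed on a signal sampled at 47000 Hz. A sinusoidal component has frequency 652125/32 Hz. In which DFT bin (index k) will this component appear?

DFT frequency resolution = f_s/N = 47000/256 = 5875/32 Hz
Bin index k = f_signal / resolution = 652125/32 / 5875/32 = 111
The signal frequency 652125/32 Hz falls in DFT bin k = 111.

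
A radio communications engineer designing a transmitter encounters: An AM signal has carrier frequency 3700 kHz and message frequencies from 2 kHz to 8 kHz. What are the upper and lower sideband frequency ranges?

Upper sideband (USB) = fc + [fm_low, fm_high] = 3700 + [2, 8] = [3702, 3708] kHz
Lower sideband (LSB) = fc - [fm_high, fm_low] = 3700 - [8, 2] = [3692, 3698] kHz
Total occupied spectrum: 3692 kHz to 3708 kHz (plus carrier at 3700 kHz)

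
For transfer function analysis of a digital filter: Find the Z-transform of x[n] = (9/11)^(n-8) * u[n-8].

Time-shifting property: if X(z) = Z{x[n]}, then Z{x[n-d]} = z^(-d) * X(z)
X(z) = z/(z - 9/11) for x[n] = (9/11)^n * u[n]
Z{x[n-8]} = z^(-8) * z/(z - 9/11) = z^(-7)/(z - 9/11)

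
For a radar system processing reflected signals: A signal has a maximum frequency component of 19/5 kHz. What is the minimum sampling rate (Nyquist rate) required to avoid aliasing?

By the Nyquist-Shannon sampling theorem,
the minimum sampling rate (Nyquist rate) must be at least 2 * f_max.
Nyquist rate = 2 * 19/5 kHz = 38/5 kHz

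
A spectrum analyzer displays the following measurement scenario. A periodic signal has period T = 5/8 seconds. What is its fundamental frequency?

The fundamental frequency is the reciprocal of the period.
f = 1/T = 1/(5/8) = 8/5 Hz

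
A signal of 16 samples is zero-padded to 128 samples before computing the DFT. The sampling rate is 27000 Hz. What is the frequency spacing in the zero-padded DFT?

Original DFT: N = 16, resolution = f_s/N = 27000/16 = 3375/2 Hz
Zero-padded DFT: N = 128, resolution = f_s/N = 27000/128 = 3375/16 Hz
Zero-padding interpolates the spectrum (finer frequency grid)
but does NOT improve the true spectral resolution (ability to resolve close frequencies).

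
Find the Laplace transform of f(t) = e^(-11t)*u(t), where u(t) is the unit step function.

Standard Laplace transform pair:
e^(-at)*u(t) <-> 1/(s+a)
With a = 11: L{e^(-11t)*u(t)} = 1/(s+11), ROC: Re(s) > -11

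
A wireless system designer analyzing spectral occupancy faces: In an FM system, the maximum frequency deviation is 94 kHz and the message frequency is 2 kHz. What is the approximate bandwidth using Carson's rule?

Carson's rule: BW = 2*(delta_f + f_m)
= 2*(94 + 2) kHz = 192 kHz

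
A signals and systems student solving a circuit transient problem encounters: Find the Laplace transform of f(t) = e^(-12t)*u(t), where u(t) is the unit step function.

Standard Laplace transform pair:
e^(-at)*u(t) <-> 1/(s+a)
With a = 12: L{e^(-12t)*u(t)} = 1/(s+12), ROC: Re(s) > -12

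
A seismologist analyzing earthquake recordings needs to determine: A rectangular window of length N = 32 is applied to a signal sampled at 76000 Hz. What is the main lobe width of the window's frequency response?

For a rectangular window of length N,
the main lobe width in frequency is 2*f_s/N.
= 2*76000/32 = 4750 Hz
This determines the minimum frequency separation for resolving two sinusoids.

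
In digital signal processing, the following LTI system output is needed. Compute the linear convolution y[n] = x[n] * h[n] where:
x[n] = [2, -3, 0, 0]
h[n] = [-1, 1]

y[n] = sum_k x[k]*h[n-k]. Output length = len(x) + len(h) - 1 = 4 + 2 - 1 = 5.
y[0] = 2*-1 = -2
y[1] = -3*-1 + 2*1 = 5
y[2] = 0*-1 + -3*1 = -3
y[3] = 0*-1 + 0*1 = 0
y[4] = 0*1 = 0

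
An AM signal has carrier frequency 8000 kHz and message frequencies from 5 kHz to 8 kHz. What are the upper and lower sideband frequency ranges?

Upper sideband (USB) = fc + [fm_low, fm_high] = 8000 + [5, 8] = [8005, 8008] kHz
Lower sideband (LSB) = fc - [fm_high, fm_low] = 8000 - [8, 5] = [7992, 7995] kHz
Total occupied spectrum: 7992 kHz to 8008 kHz (plus carrier at 8000 kHz)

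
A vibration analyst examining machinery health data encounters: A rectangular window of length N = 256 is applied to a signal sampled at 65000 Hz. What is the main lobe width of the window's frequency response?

For a rectangular window of length N,
the main lobe width in frequency is 2*f_s/N.
= 2*65000/256 = 8125/16 Hz
This determines the minimum frequency separation for resolving two sinusoids.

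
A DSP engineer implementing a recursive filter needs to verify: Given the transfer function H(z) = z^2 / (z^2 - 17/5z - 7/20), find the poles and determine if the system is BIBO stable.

Poles are roots of the denominator: z^2 - 17/5z - 7/20 = 0.
Quadratic formula: z = [-(-17/5) +/- sqrt((-17/5)^2 - 4*(-7/20))] / 2
Discriminant = 289/25 + 7/5 = 324/25; sqrt = 18/5.
z = (17/5 +/- 18/5) / 2 => z = 7/2 or z = -1/10.
|p1| = 7/2, |p2| = 1/10.
For BIBO stability, all poles must lie inside the unit circle (|p| < 1).
System is UNSTABLE since at least one |p| >= 1.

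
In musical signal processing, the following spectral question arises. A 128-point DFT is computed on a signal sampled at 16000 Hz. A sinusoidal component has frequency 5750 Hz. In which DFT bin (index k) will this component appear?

DFT frequency resolution = f_s/N = 16000/128 = 125 Hz
Bin index k = f_signal / resolution = 5750 / 125 = 46
The signal frequency 5750 Hz falls in DFT bin k = 46.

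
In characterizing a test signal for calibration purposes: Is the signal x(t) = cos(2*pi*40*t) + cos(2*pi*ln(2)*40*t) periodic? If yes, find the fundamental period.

f1 = 40 Hz, f2 = 40*ln(2) Hz
Ratio f2/f1 = ln(2), which is irrational.
Since the frequency ratio is irrational, no common period exists.
The signal is not periodic.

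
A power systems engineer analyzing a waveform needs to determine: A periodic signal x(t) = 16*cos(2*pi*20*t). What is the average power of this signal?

Average power of A*cos(wt) is A^2/2.
P = 16^2 / 2 = 256/2 = 128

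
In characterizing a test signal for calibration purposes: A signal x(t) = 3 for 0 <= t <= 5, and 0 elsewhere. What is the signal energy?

Energy = integral of |x(t)|^2 dt over the signal duration
= 3^2 * 5 = 9 * 5 = 45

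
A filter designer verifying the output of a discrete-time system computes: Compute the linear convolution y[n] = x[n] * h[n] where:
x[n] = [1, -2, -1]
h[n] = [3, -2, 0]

y[n] = sum_k x[k]*h[n-k]. Output length = len(x) + len(h) - 1 = 3 + 3 - 1 = 5.
y[0] = 1*3 = 3
y[1] = -2*3 + 1*-2 = -8
y[2] = -1*3 + -2*-2 + 1*0 = 1
y[3] = -1*-2 + -2*0 = 2
y[4] = -1*0 = 0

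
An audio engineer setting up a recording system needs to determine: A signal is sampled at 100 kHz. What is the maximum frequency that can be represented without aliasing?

The maximum frequency that can be represented without aliasing
is the Nyquist frequency: f_max = f_s / 2 = 100 kHz / 2 = 50 kHz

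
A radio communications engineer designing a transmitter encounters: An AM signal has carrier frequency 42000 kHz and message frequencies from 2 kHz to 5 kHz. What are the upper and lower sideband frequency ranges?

Upper sideband (USB) = fc + [fm_low, fm_high] = 42000 + [2, 5] = [42002, 42005] kHz
Lower sideband (LSB) = fc - [fm_high, fm_low] = 42000 - [5, 2] = [41995, 41998] kHz
Total occupied spectrum: 41995 kHz to 42005 kHz (plus carrier at 42000 kHz)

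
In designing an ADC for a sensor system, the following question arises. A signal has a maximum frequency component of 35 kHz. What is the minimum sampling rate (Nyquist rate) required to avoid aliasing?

By the Nyquist-Shannon sampling theorem,
the minimum sampling rate (Nyquist rate) must be at least 2 * f_max.
Nyquist rate = 2 * 35 kHz = 70 kHz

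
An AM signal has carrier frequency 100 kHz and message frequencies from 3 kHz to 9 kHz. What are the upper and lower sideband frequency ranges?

Upper sideband (USB) = fc + [fm_low, fm_high] = 100 + [3, 9] = [103, 109] kHz
Lower sideband (LSB) = fc - [fm_high, fm_low] = 100 - [9, 3] = [91, 97] kHz
Total occupied spectrum: 91 kHz to 109 kHz (plus carrier at 100 kHz)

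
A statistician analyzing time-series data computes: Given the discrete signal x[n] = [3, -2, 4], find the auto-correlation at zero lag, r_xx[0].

The auto-correlation at zero lag r_xx[0] equals the signal energy.
r_xx[0] = sum of x[n]^2 = 3^2 + (-2)^2 + 4^2
= 9 + 4 + 16 = 29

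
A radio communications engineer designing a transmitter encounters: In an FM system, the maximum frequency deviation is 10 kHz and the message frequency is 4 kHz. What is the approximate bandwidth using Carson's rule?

Carson's rule: BW = 2*(delta_f + f_m)
= 2*(10 + 4) kHz = 28 kHz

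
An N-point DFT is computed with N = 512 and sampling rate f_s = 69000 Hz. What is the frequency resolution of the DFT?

DFT frequency resolution = f_s / N
= 69000 / 512 = 8625/64 Hz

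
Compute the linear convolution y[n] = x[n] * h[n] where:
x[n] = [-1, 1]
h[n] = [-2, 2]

y[n] = sum_k x[k]*h[n-k]. Output length = len(x) + len(h) - 1 = 2 + 2 - 1 = 3.
y[0] = -1*-2 = 2
y[1] = 1*-2 + -1*2 = -4
y[2] = 1*2 = 2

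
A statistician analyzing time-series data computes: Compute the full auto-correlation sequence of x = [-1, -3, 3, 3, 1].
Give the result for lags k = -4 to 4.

r_xx[k] = sum_m x[m]*x[m+k], indexed from 0, for k = -4 to 4:
  r_xx[-4] = x[4]*x[0] = -1
  r_xx[-3] = x[3]*x[0] + x[4]*x[1] = -6
  r_xx[-2] = x[2]*x[0] + x[3]*x[1] + x[4]*x[2] = -9
  r_xx[-1] = x[1]*x[0] + x[2]*x[1] + x[3]*x[2] + x[4]*x[3] = 6
  r_xx[0] = x[0]*x[0] + x[1]*x[1] + x[2]*x[2] + x[3]*x[3] + x[4]*x[4] = 29
  r_xx[1] = x[0]*x[1] + x[1]*x[2] + x[2]*x[3] + x[3]*x[4] = 6
  r_xx[2] = x[0]*x[2] + x[1]*x[3] + x[2]*x[4] = -9
  r_xx[3] = x[0]*x[3] + x[1]*x[4] = -6
  r_xx[4] = x[0]*x[4] = -1
r_xx = [-1, -6, -9, 6, 29, 6, -9, -6, -1]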